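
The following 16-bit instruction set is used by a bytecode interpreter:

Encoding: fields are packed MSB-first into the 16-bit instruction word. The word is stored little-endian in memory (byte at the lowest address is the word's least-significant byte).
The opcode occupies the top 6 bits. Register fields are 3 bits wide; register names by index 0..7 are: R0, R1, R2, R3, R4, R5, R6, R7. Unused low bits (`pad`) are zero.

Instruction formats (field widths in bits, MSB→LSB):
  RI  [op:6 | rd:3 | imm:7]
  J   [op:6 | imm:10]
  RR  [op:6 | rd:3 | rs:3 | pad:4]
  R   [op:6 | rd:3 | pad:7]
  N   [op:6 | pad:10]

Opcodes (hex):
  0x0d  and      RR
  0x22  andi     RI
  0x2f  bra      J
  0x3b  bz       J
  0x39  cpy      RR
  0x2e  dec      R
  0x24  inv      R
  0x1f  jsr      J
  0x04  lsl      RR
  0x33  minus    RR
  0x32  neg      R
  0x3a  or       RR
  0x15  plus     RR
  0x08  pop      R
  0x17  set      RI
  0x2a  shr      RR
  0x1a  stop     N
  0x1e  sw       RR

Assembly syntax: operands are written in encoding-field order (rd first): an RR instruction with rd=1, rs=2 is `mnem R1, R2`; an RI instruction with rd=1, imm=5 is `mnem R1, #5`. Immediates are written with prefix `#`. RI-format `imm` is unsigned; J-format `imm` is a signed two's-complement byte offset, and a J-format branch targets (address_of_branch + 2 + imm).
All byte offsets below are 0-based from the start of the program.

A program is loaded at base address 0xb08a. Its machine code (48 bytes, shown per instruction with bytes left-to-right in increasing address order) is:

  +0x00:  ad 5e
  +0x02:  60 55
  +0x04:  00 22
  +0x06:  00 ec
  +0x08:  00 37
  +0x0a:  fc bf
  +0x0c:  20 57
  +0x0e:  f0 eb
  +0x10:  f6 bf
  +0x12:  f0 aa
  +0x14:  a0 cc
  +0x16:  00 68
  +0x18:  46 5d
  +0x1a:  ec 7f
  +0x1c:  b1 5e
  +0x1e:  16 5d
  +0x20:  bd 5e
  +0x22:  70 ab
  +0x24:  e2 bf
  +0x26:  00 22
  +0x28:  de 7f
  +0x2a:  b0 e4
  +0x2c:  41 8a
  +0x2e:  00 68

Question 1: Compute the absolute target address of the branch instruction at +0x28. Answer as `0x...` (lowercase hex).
@+28  little-endian(de 7f) = 0x7fde
  op=0x7fde>>10=0x1f ⇒ jsr (J)
  imm@[9:0]=0x3de (s10→-34) ⇒ #-34
  target = base 0xb08a + off 0x28 + 2 + imm -34 = 0xb092

0xb092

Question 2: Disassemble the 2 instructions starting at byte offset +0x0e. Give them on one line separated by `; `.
or R7, R7; bra #-10

off 0x0e: read f0 eb as little → 0xebf0
  opcode bits[15:10]=0x3a: or/RR
  [9:7] rd=7 = R7
  [6:4] rs=7 = R7
off 0x10: read f6 bf as little → 0xbff6
  opcode bits[15:10]=0x2f: bra/J
  [9:0] imm=1014 (s10→-10) = #-10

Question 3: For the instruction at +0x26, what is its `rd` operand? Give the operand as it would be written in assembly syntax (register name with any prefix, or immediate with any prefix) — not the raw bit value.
R4

+0x26: 00 22 ⇒ word 0x2200 (little)
  op=0x2200>>10=0x8 ⇒ pop (R)
  [9:7] rd=4 = R4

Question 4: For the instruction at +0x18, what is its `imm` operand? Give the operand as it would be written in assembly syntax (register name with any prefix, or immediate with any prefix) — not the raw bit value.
#70

[18] 46 5d → 0x5d46
  op=0x5d46>>10=0x17 ⇒ set (RI)
  rd: (w>>7)&0x7=0x2 → R2
  imm: (w>>0)&0x7f=0x46 → #70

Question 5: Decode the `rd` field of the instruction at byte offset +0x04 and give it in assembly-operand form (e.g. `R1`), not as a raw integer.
off 0x04: read 00 22 as little → 0x2200
  opcode bits[15:10]=0x8: pop/R
  [9:7] rd=4 = R4

R4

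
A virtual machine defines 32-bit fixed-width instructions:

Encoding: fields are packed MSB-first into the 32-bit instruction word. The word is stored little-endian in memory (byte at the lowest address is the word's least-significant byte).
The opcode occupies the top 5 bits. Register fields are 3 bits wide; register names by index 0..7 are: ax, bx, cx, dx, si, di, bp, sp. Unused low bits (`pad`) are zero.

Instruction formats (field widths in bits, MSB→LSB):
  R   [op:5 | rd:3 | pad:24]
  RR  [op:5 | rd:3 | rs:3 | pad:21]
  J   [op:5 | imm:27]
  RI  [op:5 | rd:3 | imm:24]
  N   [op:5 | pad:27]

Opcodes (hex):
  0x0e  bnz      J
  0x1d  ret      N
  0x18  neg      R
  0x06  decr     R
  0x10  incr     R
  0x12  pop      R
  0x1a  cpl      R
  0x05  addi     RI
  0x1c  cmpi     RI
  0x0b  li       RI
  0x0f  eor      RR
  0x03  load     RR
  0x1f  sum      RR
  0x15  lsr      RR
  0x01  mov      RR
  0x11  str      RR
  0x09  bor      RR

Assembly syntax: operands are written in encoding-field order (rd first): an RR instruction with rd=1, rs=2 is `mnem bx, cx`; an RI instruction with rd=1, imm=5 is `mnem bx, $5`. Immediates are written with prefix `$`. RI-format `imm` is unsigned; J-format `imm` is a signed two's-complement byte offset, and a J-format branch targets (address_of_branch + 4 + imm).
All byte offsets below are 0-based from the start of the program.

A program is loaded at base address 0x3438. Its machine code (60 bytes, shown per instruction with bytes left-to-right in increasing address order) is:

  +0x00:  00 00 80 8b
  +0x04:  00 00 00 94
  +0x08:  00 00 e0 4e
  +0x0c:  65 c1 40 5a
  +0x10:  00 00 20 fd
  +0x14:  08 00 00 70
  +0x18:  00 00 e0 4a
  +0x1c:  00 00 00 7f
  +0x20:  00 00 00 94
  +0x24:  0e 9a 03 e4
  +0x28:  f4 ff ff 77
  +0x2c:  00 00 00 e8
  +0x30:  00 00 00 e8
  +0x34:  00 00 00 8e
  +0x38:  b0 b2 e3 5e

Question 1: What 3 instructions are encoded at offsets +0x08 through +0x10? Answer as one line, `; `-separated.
@+08  little-endian(00 00 e0 4e) = 0x4ee00000
  opcode bits[31:27]=0x9: bor/RR
  [26:24] rd=6 = bp
  [23:21] rs=7 = sp
@+0c  little-endian(65 c1 40 5a) = 0x5a40c165
  opcode bits[31:27]=0xb: li/RI
  [26:24] rd=2 = cx
  [23:0] imm=4243813 = $4243813
@+10  little-endian(00 00 20 fd) = 0xfd200000
  opcode bits[31:27]=0x1f: sum/RR
  [26:24] rd=5 = di
  [23:21] rs=1 = bx

bor bp, sp; li cx, $4243813; sum di, bx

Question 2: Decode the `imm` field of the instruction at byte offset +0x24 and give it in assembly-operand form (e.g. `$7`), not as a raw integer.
$236046

[24] 0e 9a 03 e4 → 0xe4039a0e
  opcode bits[31:27]=0x1c: cmpi/RI
  rd: (w>>24)&0x7=0x4 → si
  imm: (w>>0)&0xffffff=0x39a0e → $236046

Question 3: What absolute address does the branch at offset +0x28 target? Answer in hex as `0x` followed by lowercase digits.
0x3458

off 0x28: read f4 ff ff 77 as little → 0x77fffff4
  op=0x77fffff4>>27=0xe ⇒ bnz (J)
  imm@[26:0]=0x7fffff4 (s27→-12) ⇒ $-12
  target = base 0x3438 + off 0x28 + 4 + imm -12 = 0x3458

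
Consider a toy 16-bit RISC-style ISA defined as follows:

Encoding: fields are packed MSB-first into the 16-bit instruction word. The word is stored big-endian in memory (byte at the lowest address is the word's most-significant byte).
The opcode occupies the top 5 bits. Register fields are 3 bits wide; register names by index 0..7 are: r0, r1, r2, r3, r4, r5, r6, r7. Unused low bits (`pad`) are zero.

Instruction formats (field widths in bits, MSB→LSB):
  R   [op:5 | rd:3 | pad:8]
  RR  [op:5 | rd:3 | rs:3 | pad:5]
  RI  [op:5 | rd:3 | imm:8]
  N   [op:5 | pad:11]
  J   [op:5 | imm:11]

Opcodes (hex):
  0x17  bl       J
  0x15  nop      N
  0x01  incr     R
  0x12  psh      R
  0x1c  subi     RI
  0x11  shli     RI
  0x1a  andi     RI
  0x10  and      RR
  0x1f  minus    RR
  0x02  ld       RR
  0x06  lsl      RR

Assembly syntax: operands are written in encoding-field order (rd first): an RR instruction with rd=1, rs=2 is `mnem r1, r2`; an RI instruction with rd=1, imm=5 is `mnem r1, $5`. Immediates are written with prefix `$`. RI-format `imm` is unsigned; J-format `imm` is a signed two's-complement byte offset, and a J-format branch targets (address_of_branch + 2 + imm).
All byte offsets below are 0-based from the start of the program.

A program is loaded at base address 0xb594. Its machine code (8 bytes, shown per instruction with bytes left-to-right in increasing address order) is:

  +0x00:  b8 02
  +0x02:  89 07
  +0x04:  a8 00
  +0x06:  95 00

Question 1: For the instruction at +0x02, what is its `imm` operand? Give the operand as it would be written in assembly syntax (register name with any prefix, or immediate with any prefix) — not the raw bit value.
@+02  big-endian(89 07) = 0x8907
  op=0x8907>>11=0x11 ⇒ shli (RI)
  rd@[10:8]=0x1 ⇒ r1
  imm@[7:0]=0x7 ⇒ $7

$7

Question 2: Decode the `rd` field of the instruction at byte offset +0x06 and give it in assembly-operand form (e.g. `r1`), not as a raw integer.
+0x06: 95 00 ⇒ word 0x9500 (big)
  opcode bits[15:11]=0x12: psh/R
  [10:8] rd=5 = r5

r5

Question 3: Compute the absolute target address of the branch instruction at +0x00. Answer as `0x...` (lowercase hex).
0xb598

@+00  big-endian(b8 02) = 0xb802
  opcode bits[15:11]=0x17: bl/J
  imm: (w>>0)&0x7ff=0x2 → $2
  target = base 0xb594 + off 0x00 + 2 + imm 2 = 0xb598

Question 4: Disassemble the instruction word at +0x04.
nop

+0x04: a8 00 ⇒ word 0xa800 (big)
  top 5b → 0x15 → nop [N]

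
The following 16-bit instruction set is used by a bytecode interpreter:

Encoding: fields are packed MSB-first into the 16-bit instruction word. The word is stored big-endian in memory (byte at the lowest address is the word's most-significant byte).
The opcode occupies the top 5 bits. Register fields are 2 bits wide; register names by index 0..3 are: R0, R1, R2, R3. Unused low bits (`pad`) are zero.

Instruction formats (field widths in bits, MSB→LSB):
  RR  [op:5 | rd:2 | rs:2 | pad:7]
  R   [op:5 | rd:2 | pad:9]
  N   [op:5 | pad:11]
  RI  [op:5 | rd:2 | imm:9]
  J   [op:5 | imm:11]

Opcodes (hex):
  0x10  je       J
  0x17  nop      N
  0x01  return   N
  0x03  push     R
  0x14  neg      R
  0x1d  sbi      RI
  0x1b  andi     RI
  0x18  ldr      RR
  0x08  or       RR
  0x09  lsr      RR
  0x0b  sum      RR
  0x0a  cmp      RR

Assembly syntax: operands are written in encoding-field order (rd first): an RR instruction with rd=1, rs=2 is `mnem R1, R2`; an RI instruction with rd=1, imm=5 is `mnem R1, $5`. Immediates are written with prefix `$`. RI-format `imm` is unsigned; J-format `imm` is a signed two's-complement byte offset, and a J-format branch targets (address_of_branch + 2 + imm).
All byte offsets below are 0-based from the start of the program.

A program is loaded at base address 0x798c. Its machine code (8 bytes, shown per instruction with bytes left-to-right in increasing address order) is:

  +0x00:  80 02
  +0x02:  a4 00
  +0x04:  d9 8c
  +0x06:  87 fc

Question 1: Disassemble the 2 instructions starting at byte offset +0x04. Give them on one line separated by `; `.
andi R0, $396; je $-4

off 0x04: read d9 8c as big → 0xd98c
  op=0xd98c>>11=0x1b ⇒ andi (RI)
  [10:9] rd=0 = R0
  [8:0] imm=396 = $396
off 0x06: read 87 fc as big → 0x87fc
  op=0x87fc>>11=0x10 ⇒ je (J)
  [10:0] imm=2044 (s11→-4) = $-4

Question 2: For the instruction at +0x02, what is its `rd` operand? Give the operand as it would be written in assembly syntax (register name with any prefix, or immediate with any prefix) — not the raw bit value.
+0x02: a4 00 ⇒ word 0xa400 (big)
  op=0xa400>>11=0x14 ⇒ neg (R)
  rd@[10:9]=0x2 ⇒ R2

R2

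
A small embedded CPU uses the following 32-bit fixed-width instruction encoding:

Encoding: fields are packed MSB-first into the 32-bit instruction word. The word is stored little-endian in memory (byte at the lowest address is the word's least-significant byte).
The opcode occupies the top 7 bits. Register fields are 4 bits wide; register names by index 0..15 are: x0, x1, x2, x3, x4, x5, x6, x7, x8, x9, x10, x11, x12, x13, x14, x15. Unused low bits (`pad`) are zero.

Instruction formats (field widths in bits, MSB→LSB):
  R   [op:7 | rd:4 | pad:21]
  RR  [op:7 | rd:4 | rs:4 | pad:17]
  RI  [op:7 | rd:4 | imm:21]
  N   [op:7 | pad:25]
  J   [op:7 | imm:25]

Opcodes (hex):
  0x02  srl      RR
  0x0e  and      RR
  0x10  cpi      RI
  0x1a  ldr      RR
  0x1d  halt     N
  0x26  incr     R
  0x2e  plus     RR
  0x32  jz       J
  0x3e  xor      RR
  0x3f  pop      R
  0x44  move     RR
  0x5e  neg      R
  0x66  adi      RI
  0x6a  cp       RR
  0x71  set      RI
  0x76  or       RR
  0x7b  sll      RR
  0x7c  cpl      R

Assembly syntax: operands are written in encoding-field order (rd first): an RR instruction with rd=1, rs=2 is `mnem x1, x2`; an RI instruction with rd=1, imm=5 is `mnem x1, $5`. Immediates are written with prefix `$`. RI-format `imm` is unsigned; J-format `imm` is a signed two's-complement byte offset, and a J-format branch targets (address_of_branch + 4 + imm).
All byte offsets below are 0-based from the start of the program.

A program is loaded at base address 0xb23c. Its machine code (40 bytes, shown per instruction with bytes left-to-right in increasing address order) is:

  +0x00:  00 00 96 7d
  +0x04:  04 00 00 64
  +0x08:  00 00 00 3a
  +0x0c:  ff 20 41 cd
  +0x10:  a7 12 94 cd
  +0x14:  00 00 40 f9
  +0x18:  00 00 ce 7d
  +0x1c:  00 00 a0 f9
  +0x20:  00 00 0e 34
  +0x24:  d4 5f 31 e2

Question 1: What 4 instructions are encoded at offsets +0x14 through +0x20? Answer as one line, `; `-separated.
@+14  little-endian(00 00 40 f9) = 0xf9400000
  opcode bits[31:25]=0x7c: cpl/R
  rd: (w>>21)&0xf=0xa → x10
@+18  little-endian(00 00 ce 7d) = 0x7dce0000
  opcode bits[31:25]=0x3e: xor/RR
  rd: (w>>21)&0xf=0xe → x14
  rs: (w>>17)&0xf=0x7 → x7
@+1c  little-endian(00 00 a0 f9) = 0xf9a00000
  opcode bits[31:25]=0x7c: cpl/R
  rd: (w>>21)&0xf=0xd → x13
@+20  little-endian(00 00 0e 34) = 0x340e0000
  opcode bits[31:25]=0x1a: ldr/RR
  rd: (w>>21)&0xf=0x0 → x0
  rs: (w>>17)&0xf=0x7 → x7

cpl x10; xor x14, x7; cpl x13; ldr x0, x7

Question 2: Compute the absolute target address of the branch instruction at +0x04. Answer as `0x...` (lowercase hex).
0xb248

off 0x04: read 04 00 00 64 as little → 0x64000004
  opcode bits[31:25]=0x32: jz/J
  imm: (w>>0)&0x1ffffff=0x4 → $4
  target = base 0xb23c + off 0x04 + 4 + imm 4 = 0xb248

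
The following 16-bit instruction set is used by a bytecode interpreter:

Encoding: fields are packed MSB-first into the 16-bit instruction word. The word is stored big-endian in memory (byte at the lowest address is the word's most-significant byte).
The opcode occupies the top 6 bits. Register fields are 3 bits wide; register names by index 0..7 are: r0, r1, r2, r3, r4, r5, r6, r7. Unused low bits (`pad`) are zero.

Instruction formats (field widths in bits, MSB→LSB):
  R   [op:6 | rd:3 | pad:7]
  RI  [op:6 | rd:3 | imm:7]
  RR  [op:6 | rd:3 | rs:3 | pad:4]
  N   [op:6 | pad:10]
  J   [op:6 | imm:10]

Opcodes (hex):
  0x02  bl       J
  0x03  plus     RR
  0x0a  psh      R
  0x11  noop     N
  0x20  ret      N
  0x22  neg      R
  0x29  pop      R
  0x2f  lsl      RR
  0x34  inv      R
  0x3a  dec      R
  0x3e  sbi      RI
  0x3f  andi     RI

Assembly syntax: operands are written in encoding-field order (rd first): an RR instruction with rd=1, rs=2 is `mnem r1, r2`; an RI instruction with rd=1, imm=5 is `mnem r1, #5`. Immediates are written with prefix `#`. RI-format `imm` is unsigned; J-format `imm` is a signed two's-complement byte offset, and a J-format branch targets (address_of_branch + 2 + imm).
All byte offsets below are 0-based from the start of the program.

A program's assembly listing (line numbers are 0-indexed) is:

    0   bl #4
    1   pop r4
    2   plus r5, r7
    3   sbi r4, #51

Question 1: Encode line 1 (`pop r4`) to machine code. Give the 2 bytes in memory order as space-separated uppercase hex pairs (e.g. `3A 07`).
1. pop fields op=0x29:6|rd=4:3|pad=0:7 → word a600h → a6 00

A6 00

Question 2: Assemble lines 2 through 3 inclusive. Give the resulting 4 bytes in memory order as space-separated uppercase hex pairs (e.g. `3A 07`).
0E F0 FA 33

line 2 (plus): pack op=0x3:6|rd=5:3|rs=7:3|pad=0:4 = 0x0ef0; big→ 0e f0
line 3 (sbi): pack op=0x3e:6|rd=4:3|imm=51:7 = 0xfa33; big→ fa 33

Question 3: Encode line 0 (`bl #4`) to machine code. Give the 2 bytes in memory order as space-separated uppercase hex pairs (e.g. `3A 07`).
08 04

L0: bl op=0x2:6|imm=4:10 ⇒ 0x0804 ⇒ big 08 04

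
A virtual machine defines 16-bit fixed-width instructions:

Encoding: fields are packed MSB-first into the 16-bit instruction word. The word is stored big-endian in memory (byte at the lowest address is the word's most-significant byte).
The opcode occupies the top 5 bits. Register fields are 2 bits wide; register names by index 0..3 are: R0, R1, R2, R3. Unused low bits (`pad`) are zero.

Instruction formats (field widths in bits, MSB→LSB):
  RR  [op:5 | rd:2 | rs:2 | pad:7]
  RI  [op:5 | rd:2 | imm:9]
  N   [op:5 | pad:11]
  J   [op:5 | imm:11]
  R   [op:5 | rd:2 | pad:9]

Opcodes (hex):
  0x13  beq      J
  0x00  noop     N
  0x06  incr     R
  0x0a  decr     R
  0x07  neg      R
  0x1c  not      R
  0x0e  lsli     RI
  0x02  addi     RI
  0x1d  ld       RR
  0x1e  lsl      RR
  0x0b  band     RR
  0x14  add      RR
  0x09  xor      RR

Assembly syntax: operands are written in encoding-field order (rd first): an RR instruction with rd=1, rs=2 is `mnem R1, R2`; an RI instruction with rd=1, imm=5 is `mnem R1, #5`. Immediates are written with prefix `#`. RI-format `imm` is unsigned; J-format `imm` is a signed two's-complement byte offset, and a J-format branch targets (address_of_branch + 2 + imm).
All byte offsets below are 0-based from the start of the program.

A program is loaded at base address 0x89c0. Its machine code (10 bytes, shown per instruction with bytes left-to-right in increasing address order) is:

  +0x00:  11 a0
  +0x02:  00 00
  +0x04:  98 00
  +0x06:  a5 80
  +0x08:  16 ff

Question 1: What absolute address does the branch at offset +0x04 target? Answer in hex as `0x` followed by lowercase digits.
0x89c6

off 0x04: read 98 00 as big → 0x9800
  top 5b → 0x13 → beq [J]
  imm@[10:0]=0x0 ⇒ #0
  target = base 0x89c0 + off 0x04 + 2 + imm 0 = 0x89c6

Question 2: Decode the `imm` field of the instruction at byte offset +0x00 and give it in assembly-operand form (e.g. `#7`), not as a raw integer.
#416

off 0x00: read 11 a0 as big → 0x11a0
  top 5b → 0x2 → addi [RI]
  rd: (w>>9)&0x3=0x0 → R0
  imm: (w>>0)&0x1ff=0x1a0 → #416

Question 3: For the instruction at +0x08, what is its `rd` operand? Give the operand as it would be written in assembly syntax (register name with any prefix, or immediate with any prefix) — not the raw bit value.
R3

[08] 16 ff → 0x16ff
  top 5b → 0x2 → addi [RI]
  [10:9] rd=3 = R3
  [8:0] imm=255 = #255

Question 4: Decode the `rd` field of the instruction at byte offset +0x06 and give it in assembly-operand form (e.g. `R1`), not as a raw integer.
R2

[06] a5 80 → 0xa580
  top 5b → 0x14 → add [RR]
  rd: (w>>9)&0x3=0x2 → R2
  rs: (w>>7)&0x3=0x3 → R3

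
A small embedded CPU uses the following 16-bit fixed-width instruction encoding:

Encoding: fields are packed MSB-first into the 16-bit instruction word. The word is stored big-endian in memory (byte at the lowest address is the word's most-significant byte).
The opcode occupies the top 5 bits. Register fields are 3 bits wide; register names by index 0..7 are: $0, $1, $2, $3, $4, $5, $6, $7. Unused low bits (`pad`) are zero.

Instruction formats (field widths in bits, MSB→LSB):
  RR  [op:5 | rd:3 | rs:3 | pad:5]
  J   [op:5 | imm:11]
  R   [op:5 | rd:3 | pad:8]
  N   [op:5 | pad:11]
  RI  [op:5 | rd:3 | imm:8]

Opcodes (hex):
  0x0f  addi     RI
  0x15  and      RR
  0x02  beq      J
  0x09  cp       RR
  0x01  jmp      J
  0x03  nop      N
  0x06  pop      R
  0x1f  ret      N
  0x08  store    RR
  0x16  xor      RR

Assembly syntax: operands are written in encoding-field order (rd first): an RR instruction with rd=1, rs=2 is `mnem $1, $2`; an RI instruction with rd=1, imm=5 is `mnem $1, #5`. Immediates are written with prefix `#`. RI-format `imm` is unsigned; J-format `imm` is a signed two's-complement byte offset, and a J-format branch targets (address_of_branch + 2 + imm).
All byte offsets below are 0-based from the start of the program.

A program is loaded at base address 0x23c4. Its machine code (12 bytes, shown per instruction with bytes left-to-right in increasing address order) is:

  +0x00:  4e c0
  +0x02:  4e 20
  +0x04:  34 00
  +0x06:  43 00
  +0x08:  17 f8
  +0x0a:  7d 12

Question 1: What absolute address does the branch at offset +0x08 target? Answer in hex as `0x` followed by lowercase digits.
off 0x08: read 17 f8 as big → 0x17f8
  op=0x17f8>>11=0x2 ⇒ beq (J)
  imm: (w>>0)&0x7ff=0x7f8 (s11→-8) → #-8
  target = base 0x23c4 + off 0x08 + 2 + imm -8 = 0x23c6

0x23c6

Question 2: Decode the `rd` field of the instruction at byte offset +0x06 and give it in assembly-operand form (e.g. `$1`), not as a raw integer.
$3

off 0x06: read 43 00 as big → 0x4300
  top 5b → 0x8 → store [RR]
  [10:8] rd=3 = $3
  [7:5] rs=0 = $0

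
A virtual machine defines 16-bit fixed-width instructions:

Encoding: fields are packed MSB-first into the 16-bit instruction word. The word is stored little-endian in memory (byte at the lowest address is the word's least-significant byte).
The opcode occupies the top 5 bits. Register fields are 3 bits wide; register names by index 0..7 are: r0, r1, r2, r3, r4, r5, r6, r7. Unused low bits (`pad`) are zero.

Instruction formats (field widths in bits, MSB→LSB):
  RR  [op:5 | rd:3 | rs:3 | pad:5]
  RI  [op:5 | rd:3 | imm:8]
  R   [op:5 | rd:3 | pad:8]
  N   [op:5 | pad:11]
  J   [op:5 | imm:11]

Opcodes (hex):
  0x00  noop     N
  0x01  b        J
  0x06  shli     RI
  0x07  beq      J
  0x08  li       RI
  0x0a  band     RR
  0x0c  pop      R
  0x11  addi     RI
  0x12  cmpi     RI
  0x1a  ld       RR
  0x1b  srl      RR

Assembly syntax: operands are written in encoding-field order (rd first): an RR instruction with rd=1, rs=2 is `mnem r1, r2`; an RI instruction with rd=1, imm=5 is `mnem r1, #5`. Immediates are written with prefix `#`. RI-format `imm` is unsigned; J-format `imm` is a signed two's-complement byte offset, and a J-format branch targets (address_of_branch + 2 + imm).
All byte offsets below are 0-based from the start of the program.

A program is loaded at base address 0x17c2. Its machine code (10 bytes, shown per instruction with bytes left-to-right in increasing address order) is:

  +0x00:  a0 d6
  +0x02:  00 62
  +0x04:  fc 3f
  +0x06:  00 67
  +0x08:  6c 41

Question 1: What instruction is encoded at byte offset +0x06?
+0x06: 00 67 ⇒ word 0x6700 (little)
  op=0x6700>>11=0xc ⇒ pop (R)
  [10:8] rd=7 = r7

pop r7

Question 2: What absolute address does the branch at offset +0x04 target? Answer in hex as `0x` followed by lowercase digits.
0x17c4

+0x04: fc 3f ⇒ word 0x3ffc (little)
  opcode bits[15:11]=0x7: beq/J
  [10:0] imm=2044 (s11→-4) = #-4
  target = base 0x17c2 + off 0x04 + 2 + imm -4 = 0x17c4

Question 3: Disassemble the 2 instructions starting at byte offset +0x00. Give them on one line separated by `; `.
+0x00: a0 d6 ⇒ word 0xd6a0 (little)
  opcode bits[15:11]=0x1a: ld/RR
  rd@[10:8]=0x6 ⇒ r6
  rs@[7:5]=0x5 ⇒ r5
+0x02: 00 62 ⇒ word 0x6200 (little)
  opcode bits[15:11]=0xc: pop/R
  rd@[10:8]=0x2 ⇒ r2

ld r6, r5; pop r2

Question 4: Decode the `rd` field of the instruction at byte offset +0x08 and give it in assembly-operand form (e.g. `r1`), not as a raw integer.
@+08  little-endian(6c 41) = 0x416c
  opcode bits[15:11]=0x8: li/RI
  rd@[10:8]=0x1 ⇒ r1
  imm@[7:0]=0x6c ⇒ #108

r1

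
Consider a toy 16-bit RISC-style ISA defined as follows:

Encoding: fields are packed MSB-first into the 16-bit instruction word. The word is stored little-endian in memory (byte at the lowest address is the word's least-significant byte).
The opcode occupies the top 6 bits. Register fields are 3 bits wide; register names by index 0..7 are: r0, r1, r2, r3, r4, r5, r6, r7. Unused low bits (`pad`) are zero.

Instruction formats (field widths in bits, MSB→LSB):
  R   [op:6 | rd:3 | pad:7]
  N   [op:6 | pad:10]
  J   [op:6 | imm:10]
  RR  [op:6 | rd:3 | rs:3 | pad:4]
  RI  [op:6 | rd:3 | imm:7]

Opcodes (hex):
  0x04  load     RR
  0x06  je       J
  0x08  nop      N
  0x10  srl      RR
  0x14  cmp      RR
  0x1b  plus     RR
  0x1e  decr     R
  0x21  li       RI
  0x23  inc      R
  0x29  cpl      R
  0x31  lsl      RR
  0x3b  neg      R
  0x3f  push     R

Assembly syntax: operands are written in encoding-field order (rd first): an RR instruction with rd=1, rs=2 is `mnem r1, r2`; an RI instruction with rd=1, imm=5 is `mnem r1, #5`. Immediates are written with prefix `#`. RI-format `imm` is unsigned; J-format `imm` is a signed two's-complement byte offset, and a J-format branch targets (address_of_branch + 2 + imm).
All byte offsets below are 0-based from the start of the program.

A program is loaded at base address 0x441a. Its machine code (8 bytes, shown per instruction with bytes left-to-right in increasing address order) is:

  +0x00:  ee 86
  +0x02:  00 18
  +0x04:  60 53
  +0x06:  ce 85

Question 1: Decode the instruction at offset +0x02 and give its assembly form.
off 0x02: read 00 18 as little → 0x1800
  top 6b → 0x6 → je [J]
  [9:0] imm=0 = #0

je #0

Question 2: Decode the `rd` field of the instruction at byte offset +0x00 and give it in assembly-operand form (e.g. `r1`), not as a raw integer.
[00] ee 86 → 0x86ee
  top 6b → 0x21 → li [RI]
  rd@[9:7]=0x5 ⇒ r5
  imm@[6:0]=0x6e ⇒ #110

r5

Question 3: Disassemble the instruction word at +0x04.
cmp r6, r6

@+04  little-endian(60 53) = 0x5360
  op=0x5360>>10=0x14 ⇒ cmp (RR)
  rd@[9:7]=0x6 ⇒ r6
  rs@[6:4]=0x6 ⇒ r6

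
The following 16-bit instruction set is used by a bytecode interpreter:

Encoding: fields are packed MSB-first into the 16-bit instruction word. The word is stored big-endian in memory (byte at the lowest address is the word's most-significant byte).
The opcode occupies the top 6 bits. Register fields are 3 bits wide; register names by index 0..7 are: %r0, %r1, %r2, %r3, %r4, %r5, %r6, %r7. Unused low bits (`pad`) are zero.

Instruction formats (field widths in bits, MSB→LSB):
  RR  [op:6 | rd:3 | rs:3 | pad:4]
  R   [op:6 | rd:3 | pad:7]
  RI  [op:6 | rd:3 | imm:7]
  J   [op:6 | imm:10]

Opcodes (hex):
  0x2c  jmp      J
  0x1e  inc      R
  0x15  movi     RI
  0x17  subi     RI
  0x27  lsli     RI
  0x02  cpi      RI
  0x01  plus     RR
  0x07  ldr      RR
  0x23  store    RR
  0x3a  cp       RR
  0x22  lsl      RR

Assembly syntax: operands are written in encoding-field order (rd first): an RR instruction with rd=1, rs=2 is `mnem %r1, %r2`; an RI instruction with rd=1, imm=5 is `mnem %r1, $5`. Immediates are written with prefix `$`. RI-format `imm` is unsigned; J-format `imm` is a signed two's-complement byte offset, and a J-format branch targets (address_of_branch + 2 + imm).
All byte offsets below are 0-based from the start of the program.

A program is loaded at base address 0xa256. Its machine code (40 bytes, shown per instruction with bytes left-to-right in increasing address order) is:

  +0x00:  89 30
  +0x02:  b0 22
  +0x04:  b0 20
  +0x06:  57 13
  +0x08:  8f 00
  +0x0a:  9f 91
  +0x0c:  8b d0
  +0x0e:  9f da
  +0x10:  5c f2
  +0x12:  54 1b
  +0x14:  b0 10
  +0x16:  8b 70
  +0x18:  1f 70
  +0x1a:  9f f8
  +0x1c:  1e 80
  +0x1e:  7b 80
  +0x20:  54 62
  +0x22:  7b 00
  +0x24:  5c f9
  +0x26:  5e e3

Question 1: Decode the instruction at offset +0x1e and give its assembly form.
[1e] 7b 80 → 0x7b80
  top 6b → 0x1e → inc [R]
  rd: (w>>7)&0x7=0x7 → %r7

inc %r7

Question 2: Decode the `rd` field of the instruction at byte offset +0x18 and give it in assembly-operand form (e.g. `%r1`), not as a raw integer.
%r6

+0x18: 1f 70 ⇒ word 0x1f70 (big)
  op=0x1f70>>10=0x7 ⇒ ldr (RR)
  [9:7] rd=6 = %r6
  [6:4] rs=7 = %r7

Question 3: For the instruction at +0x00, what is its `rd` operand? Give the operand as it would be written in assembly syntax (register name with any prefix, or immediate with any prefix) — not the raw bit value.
%r2

off 0x00: read 89 30 as big → 0x8930
  op=0x8930>>10=0x22 ⇒ lsl (RR)
  rd@[9:7]=0x2 ⇒ %r2
  rs@[6:4]=0x3 ⇒ %r3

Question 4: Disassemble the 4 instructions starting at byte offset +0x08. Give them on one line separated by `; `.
store %r6, %r0; lsli %r7, $17; lsl %r7, %r5; lsli %r7, $90

[08] 8f 00 → 0x8f00
  top 6b → 0x23 → store [RR]
  rd: (w>>7)&0x7=0x6 → %r6
  rs: (w>>4)&0x7=0x0 → %r0
[0a] 9f 91 → 0x9f91
  top 6b → 0x27 → lsli [RI]
  rd: (w>>7)&0x7=0x7 → %r7
  imm: (w>>0)&0x7f=0x11 → $17
[0c] 8b d0 → 0x8bd0
  top 6b → 0x22 → lsl [RR]
  rd: (w>>7)&0x7=0x7 → %r7
  rs: (w>>4)&0x7=0x5 → %r5
[0e] 9f da → 0x9fda
  top 6b → 0x27 → lsli [RI]
  rd: (w>>7)&0x7=0x7 → %r7
  imm: (w>>0)&0x7f=0x5a → $90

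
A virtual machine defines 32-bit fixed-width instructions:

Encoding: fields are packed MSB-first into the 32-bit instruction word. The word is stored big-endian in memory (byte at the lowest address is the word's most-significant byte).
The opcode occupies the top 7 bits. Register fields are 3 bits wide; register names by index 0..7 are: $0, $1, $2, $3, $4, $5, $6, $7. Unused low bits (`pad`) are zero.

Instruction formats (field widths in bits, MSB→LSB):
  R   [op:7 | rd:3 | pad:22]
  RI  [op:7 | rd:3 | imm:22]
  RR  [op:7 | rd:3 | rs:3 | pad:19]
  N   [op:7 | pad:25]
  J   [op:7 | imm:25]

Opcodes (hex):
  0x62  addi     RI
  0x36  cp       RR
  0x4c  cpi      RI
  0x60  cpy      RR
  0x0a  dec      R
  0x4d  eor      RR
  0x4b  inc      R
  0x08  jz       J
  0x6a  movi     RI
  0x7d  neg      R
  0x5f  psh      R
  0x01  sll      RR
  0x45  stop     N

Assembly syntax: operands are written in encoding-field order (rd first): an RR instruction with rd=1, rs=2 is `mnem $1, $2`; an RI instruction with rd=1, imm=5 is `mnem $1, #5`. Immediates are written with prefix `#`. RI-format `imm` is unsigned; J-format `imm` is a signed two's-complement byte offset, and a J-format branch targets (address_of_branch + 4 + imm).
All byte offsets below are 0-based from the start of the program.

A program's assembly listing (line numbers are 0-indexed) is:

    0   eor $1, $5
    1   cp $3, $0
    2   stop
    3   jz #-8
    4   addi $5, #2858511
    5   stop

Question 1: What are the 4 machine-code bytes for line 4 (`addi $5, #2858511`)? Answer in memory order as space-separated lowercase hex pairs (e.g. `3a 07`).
line 4 (addi): pack op=0x62:7|rd=5:3|imm=2858511:22 = 0xc56b9e0f; big→ c5 6b 9e 0f

c5 6b 9e 0f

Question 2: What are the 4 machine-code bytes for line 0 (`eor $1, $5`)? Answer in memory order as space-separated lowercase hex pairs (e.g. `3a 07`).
9a 68 00 00

0. eor fields op=0x4d:7|rd=1:3|rs=5:3|pad=0:19 → word 9a680000h → 9a 68 00 00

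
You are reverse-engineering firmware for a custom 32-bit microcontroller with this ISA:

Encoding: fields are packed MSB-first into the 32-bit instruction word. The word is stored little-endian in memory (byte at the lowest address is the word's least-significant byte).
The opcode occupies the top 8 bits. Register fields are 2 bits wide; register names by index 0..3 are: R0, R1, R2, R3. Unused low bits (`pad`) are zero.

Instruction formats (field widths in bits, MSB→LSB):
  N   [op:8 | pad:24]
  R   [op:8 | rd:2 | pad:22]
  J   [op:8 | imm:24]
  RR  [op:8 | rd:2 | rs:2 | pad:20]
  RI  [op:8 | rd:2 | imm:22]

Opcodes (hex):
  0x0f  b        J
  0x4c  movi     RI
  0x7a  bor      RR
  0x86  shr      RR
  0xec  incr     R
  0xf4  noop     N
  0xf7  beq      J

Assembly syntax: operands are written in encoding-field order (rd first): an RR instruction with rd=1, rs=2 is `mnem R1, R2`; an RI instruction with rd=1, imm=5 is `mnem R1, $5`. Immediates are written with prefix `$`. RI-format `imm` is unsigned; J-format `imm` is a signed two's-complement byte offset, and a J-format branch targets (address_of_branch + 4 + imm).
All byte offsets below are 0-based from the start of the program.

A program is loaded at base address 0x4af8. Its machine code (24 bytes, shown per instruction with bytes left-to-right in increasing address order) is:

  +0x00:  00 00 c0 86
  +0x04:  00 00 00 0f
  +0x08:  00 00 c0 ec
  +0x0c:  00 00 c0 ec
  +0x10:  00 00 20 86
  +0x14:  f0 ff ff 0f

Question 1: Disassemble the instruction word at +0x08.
incr R3

[08] 00 00 c0 ec → 0xecc00000
  top 8b → 0xec → incr [R]
  [23:22] rd=3 = R3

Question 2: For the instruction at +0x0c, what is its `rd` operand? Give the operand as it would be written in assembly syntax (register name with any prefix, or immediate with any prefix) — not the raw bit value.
R3

@+0c  little-endian(00 00 c0 ec) = 0xecc00000
  top 8b → 0xec → incr [R]
  [23:22] rd=3 = R3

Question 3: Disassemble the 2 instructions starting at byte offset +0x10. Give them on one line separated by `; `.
[10] 00 00 20 86 → 0x86200000
  top 8b → 0x86 → shr [RR]
  rd@[23:22]=0x0 ⇒ R0
  rs@[21:20]=0x2 ⇒ R2
[14] f0 ff ff 0f → 0x0ffffff0
  top 8b → 0xf → b [J]
  imm@[23:0]=0xfffff0 (s24→-16) ⇒ $-16

shr R0, R2; b $-16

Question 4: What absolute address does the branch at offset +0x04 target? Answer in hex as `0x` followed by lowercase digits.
0x4b00

+0x04: 00 00 00 0f ⇒ word 0x0f000000 (little)
  top 8b → 0xf → b [J]
  [23:0] imm=0 = $0
  target = base 0x4af8 + off 0x04 + 4 + imm 0 = 0x4b00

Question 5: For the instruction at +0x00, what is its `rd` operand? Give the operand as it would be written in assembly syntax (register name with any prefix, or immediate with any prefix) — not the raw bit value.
[00] 00 00 c0 86 → 0x86c00000
  opcode bits[31:24]=0x86: shr/RR
  [23:22] rd=3 = R3
  [21:20] rs=0 = R0

R3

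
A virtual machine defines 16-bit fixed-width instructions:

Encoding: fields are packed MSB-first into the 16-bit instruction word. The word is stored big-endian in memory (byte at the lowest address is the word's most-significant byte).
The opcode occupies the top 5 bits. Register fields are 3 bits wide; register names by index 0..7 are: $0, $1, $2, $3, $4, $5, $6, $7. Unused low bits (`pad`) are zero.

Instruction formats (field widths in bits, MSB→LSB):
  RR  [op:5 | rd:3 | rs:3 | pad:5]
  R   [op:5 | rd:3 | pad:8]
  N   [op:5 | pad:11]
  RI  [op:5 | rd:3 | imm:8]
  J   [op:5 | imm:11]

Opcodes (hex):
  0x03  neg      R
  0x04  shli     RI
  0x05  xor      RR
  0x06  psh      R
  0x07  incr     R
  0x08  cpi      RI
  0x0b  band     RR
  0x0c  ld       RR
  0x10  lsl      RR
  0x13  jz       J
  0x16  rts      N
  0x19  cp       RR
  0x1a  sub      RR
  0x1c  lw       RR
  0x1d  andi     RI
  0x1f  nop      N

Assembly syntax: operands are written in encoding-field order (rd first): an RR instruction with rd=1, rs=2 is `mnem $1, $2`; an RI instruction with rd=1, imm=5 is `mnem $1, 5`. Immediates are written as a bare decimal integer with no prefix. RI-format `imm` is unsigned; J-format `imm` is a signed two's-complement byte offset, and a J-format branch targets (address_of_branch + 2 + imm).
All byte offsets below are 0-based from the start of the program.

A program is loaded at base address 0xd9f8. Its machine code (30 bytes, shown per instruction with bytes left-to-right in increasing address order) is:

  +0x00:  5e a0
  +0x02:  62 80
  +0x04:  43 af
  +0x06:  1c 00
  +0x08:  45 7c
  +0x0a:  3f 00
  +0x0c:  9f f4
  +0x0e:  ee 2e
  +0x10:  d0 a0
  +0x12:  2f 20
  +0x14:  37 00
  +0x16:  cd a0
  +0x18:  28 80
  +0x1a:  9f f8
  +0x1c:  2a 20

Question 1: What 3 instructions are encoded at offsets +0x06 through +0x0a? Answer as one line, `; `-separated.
+0x06: 1c 00 ⇒ word 0x1c00 (big)
  top 5b → 0x3 → neg [R]
  rd@[10:8]=0x4 ⇒ $4
+0x08: 45 7c ⇒ word 0x457c (big)
  top 5b → 0x8 → cpi [RI]
  rd@[10:8]=0x5 ⇒ $5
  imm@[7:0]=0x7c ⇒ 124
+0x0a: 3f 00 ⇒ word 0x3f00 (big)
  top 5b → 0x7 → incr [R]
  rd@[10:8]=0x7 ⇒ $7

neg $4; cpi $5, 124; incr $7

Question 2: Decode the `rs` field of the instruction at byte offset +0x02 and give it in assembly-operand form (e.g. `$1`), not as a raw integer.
off 0x02: read 62 80 as big → 0x6280
  opcode bits[15:11]=0xc: ld/RR
  rd: (w>>8)&0x7=0x2 → $2
  rs: (w>>5)&0x7=0x4 → $4

$4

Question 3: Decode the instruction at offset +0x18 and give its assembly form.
xor $0, $4

+0x18: 28 80 ⇒ word 0x2880 (big)
  top 5b → 0x5 → xor [RR]
  [10:8] rd=0 = $0
  [7:5] rs=4 = $4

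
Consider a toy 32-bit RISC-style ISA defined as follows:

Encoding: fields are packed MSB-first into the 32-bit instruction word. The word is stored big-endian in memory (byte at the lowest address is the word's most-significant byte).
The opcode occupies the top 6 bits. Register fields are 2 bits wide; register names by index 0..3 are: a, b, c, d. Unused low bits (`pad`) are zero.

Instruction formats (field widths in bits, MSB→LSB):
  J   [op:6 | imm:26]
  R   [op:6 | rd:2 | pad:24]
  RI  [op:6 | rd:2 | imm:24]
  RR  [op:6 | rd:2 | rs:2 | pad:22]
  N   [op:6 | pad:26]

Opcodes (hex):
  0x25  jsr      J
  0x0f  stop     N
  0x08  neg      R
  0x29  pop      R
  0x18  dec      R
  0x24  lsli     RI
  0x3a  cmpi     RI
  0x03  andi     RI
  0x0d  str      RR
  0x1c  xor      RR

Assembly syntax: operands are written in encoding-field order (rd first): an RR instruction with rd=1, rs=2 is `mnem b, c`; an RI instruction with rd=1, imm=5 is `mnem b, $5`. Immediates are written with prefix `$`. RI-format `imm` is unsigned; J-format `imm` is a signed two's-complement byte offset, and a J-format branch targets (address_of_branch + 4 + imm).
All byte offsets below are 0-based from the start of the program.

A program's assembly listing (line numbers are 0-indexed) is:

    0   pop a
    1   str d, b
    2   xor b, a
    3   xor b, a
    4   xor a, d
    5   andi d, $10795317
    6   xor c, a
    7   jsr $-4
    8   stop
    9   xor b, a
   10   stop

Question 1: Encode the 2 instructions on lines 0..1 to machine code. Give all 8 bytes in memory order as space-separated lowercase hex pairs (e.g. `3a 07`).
a4 00 00 00 37 40 00 00

line 0 (pop): pack op=0x29:6|rd=0:2|pad=0:24 = 0xa4000000; big→ a4 00 00 00
line 1 (str): pack op=0xd:6|rd=3:2|rs=1:2|pad=0:22 = 0x37400000; big→ 37 40 00 00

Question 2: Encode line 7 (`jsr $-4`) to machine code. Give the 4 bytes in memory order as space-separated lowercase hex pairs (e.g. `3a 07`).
7. jsr fields op=0x25:6|imm=-4:26 → word 97fffffch → 97 ff ff fc

97 ff ff fc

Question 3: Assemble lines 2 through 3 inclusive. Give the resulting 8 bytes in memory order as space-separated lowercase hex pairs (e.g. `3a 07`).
L2: xor op=0x1c:6|rd=1:2|rs=0:2|pad=0:22 ⇒ 0x71000000 ⇒ big 71 00 00 00
L3: xor op=0x1c:6|rd=1:2|rs=0:2|pad=0:22 ⇒ 0x71000000 ⇒ big 71 00 00 00

71 00 00 00 71 00 00 00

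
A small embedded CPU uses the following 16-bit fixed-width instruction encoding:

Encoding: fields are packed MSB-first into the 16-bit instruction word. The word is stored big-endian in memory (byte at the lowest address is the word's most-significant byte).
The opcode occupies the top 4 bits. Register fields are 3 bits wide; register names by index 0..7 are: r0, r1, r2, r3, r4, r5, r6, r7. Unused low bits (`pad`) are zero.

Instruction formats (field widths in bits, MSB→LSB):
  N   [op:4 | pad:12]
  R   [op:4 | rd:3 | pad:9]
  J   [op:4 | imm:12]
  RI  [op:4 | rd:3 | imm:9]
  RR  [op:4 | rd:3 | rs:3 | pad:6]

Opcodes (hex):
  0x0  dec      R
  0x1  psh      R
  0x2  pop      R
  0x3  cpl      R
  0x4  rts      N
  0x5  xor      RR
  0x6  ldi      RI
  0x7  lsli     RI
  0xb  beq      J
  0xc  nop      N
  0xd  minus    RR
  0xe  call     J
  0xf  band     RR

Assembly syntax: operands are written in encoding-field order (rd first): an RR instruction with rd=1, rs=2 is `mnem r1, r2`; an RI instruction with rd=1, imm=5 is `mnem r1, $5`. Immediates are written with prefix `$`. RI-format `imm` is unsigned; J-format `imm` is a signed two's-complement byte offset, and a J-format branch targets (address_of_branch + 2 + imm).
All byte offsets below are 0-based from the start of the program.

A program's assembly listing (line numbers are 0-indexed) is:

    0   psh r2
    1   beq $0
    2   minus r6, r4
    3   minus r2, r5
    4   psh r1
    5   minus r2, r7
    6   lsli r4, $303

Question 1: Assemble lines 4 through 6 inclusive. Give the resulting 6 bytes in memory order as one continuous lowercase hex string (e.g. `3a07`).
1200d5c0792f

4. psh fields op=0x1:4|rd=1:3|pad=0:9 → word 1200h → 12 00
5. minus fields op=0xd:4|rd=2:3|rs=7:3|pad=0:6 → word d5c0h → d5 c0
6. lsli fields op=0x7:4|rd=4:3|imm=303:9 → word 792fh → 79 2f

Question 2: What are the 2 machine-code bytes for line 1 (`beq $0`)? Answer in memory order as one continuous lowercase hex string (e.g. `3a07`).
b000

L1: beq op=0xb:4|imm=0:12 ⇒ 0xb000 ⇒ big b0 00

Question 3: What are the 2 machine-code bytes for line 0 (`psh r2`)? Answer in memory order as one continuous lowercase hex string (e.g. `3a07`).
line 0 (psh): pack op=0x1:4|rd=2:3|pad=0:9 = 0x1400; big→ 14 00

1400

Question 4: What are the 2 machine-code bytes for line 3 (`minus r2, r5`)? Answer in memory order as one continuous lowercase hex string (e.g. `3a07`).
d540

line 3 (minus): pack op=0xd:4|rd=2:3|rs=5:3|pad=0:6 = 0xd540; big→ d5 40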